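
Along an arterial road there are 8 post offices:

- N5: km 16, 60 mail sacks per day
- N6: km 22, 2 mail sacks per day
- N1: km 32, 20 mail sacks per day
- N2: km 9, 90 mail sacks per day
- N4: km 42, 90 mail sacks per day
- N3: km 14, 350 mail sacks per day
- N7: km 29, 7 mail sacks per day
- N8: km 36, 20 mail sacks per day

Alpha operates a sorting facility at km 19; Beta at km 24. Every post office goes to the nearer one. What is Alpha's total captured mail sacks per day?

500

The indifferent point is the midpoint (19+24)/2 = 21.5; post offices left of it (closer to Alpha at 19) go to Alpha, those right go to Beta.
  N2 at 9 (w=90) → Alpha
  N3 at 14 (w=350) → Alpha
  N5 at 16 (w=60) → Alpha
  N6 at 22 (w=2) → Beta
  N7 at 29 (w=7) → Beta
  N1 at 32 (w=20) → Beta
  N8 at 36 (w=20) → Beta
  N4 at 42 (w=90) → Beta
Alpha captures 500; Beta captures 139.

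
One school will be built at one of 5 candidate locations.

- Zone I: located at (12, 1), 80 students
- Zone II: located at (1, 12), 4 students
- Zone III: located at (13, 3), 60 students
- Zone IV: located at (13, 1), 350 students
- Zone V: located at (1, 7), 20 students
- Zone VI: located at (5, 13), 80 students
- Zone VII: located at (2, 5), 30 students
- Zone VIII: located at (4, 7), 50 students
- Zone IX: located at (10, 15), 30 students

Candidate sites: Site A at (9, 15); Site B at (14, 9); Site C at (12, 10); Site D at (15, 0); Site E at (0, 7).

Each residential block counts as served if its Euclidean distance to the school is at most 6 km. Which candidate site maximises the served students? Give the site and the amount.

Site D, covering 490

Coverage radius r = 6 km; a point is covered iff (Δx)²+(Δy)² ≤ 6² = 36.
  Site A (9, 15): covers {Zone VI, Zone IX} → 110
  Site B (14, 9): covers {none} → 0
  Site C (12, 10): covers {Zone IX} → 30
  Site D (15, 0): covers {Zone I, Zone III, Zone IV} → 490
  Site E (0, 7): covers {Zone II, Zone V, Zone VII, Zone VIII} → 104
Maximum coverage at Site D: 490 students.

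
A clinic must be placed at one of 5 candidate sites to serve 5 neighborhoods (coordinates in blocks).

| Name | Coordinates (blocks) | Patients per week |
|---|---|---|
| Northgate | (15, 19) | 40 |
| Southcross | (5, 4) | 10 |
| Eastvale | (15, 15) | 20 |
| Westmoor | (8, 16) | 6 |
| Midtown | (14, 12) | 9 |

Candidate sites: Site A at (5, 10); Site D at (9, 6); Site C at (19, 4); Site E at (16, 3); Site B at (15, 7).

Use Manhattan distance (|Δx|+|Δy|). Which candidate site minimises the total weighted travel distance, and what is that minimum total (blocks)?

Site B, total 920 blocks

Total weighted distance at each candidate:
  Site A (5, 10): total = 1273
  Site D (9, 6): total = 1285
  Site C (19, 4): total = 1455
  Site E (16, 3): total = 1285
  Site B (15, 7): total = 920
Minimum is at Site B with total 920 blocks.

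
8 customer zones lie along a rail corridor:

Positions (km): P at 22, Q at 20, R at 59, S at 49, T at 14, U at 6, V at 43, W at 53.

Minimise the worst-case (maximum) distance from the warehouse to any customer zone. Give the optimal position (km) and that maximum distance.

location 32.5, max distance 26.5

The 1-center on a line is the midpoint of the two extreme points: leftmost at 6, rightmost at 59.
Optimal location = (6 + 59)/2 = 32.5; maximum distance = (59 − 6)/2 = 26.5.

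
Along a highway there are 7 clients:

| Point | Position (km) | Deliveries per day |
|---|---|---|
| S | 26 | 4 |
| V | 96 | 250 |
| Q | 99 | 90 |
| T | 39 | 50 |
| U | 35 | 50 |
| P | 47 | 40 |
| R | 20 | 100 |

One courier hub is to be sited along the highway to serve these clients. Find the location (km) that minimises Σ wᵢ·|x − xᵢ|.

x = 96

For a sum of weighted absolute distances on a line, the optimum is the weighted median (not the mean). Total weight W = 584; half-weight = 292.
Sort by position and accumulate weight:
  km 20 (R, w=100) → cum 100
  km 26 (S, w=4) → cum 104
  km 35 (U, w=50) → cum 154
  km 39 (T, w=50) → cum 204
  km 47 (P, w=40) → cum 244
  km 96 (V, w=250) → cum 494  ≥ 292 → median here
  km 99 (Q, w=90) → cum 584
Optimal location: km 96.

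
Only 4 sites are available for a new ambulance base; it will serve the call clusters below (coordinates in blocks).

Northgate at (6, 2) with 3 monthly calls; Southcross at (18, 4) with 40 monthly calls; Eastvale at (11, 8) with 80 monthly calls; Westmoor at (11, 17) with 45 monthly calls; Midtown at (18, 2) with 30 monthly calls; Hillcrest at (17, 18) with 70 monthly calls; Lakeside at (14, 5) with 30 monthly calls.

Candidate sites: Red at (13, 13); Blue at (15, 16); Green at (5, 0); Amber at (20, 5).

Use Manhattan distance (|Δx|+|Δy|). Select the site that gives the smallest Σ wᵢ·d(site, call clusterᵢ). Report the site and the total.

Total weighted distance at each candidate:
  Red (13, 13): total = 2824
  Blue (15, 16): total = 3004
  Green (5, 0): total = 5814
  Amber (20, 5): total = 3526
Minimum is at Red with total 2824 blocks.

Red, total 2824 blocks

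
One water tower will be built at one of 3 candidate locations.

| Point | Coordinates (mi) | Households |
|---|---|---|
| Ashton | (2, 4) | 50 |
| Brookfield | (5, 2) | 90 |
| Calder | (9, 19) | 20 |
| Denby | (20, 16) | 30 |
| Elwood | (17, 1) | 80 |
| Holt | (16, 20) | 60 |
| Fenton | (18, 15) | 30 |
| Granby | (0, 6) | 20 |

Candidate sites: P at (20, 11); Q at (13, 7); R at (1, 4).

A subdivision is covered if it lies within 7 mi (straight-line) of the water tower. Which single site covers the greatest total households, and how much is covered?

Coverage radius r = 7 mi; a point is covered iff (Δx)²+(Δy)² ≤ 7² = 49.
  P (20, 11): covers {Denby, Fenton} → 60
  Q (13, 7): covers {none} → 0
  R (1, 4): covers {Ashton, Brookfield, Granby} → 160
Maximum coverage at R: 160 households.

R, covering 160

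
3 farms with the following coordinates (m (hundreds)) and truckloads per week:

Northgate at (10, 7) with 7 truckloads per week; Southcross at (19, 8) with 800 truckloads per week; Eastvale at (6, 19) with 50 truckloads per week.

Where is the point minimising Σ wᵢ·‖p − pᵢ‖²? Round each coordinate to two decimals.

The minimiser of Σwᵢ‖p−pᵢ‖² is the weighted centroid p* = (Σwᵢpᵢ)/(Σwᵢ).
Σwᵢ = 857.
Σwᵢxᵢ = 7·10 + 800·19 + 50·6 = 15570.
Σwᵢyᵢ = 7·7 + 800·8 + 50·19 = 7399.
x* = 15570/857 = 18.17, y* = 7399/857 = 8.63.

(18.17, 8.63)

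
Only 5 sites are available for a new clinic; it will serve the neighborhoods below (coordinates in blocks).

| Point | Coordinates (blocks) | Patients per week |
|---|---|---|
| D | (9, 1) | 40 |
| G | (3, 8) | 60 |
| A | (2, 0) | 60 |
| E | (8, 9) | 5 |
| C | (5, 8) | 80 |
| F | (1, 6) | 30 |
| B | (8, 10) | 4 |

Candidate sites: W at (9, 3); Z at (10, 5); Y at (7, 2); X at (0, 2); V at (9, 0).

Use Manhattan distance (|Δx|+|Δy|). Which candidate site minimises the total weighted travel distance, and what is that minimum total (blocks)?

Y, total 2156 blocks

Total weighted distance at each candidate:
  W (9, 3): total = 2457
  Z (10, 5): total = 2578
  Y (7, 2): total = 2156
  X (0, 2): total = 2349
  V (9, 0): total = 2774
Minimum is at Y with total 2156 blocks.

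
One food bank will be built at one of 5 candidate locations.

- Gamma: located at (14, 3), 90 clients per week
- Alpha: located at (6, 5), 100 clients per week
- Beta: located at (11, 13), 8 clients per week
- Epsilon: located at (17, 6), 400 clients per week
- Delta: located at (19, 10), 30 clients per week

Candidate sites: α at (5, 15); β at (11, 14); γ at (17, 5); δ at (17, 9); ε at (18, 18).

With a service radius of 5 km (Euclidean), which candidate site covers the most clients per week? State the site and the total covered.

γ, covering 490

Coverage radius r = 5 km; a point is covered iff (Δx)²+(Δy)² ≤ 5² = 25.
  α (5, 15): covers {none} → 0
  β (11, 14): covers {Beta} → 8
  γ (17, 5): covers {Gamma, Epsilon} → 490
  δ (17, 9): covers {Epsilon, Delta} → 430
  ε (18, 18): covers {none} → 0
Maximum coverage at γ: 490 clients per week.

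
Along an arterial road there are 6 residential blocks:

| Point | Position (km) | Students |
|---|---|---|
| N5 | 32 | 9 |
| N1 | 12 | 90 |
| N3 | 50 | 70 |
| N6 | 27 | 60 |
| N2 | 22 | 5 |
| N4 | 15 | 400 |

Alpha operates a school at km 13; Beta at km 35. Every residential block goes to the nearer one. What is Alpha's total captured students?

The indifferent point is the midpoint (13+35)/2 = 24; residential blocks left of it (closer to Alpha at 13) go to Alpha, those right go to Beta.
  N1 at 12 (w=90) → Alpha
  N4 at 15 (w=400) → Alpha
  N2 at 22 (w=5) → Alpha
  N6 at 27 (w=60) → Beta
  N5 at 32 (w=9) → Beta
  N3 at 50 (w=70) → Beta
Alpha captures 495; Beta captures 139.

495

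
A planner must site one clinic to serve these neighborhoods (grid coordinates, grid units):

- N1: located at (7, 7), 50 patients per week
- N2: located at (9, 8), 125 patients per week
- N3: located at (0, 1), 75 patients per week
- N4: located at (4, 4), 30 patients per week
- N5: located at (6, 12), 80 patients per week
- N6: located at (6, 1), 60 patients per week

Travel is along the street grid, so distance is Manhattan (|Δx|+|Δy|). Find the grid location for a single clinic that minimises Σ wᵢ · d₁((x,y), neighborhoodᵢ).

(6, 7)

Manhattan distance separates: Σwᵢ(|x−xᵢ|+|y−yᵢ|) = Σwᵢ|x−xᵢ| + Σwᵢ|y−yᵢ|, so x and y are optimised independently as 1-D weighted medians.
Total weight W = 420; half = 210.
x-coordinate, sorted with cumulative weight:
  x=0 (N3, w=75) cum 75
  x=4 (N4, w=30) cum 105
  x=6 (N5, w=80) cum 185
  x=6 (N6, w=60) cum 245  ← median
  x=7 (N1, w=50) cum 295
  x=9 (N2, w=125) cum 420
⇒ x* = 6
y-coordinate, sorted with cumulative weight:
  y=1 (N3, w=75) cum 75
  y=1 (N6, w=60) cum 135
  y=4 (N4, w=30) cum 165
  y=7 (N1, w=50) cum 215  ← median
  y=8 (N2, w=125) cum 340
  y=12 (N5, w=80) cum 420
⇒ y* = 7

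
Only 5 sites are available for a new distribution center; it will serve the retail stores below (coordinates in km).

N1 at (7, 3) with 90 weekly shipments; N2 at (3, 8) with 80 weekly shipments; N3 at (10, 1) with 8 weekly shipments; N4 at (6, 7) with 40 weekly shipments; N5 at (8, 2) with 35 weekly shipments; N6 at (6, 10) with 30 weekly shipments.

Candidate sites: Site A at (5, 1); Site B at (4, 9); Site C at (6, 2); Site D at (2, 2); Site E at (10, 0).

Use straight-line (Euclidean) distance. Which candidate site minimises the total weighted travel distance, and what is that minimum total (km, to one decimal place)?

Total weighted distance at each candidate:
  Site A (5, 1): total = 1502.6
  Site B (4, 9): total = 1259.3
  Site C (6, 2): total = 1206.9
  Site D (2, 2): total = 1744.5
  Site E (10, 0): total = 1984.8
Minimum is at Site C with total 1206.9 km.

Site C, total 1206.9 km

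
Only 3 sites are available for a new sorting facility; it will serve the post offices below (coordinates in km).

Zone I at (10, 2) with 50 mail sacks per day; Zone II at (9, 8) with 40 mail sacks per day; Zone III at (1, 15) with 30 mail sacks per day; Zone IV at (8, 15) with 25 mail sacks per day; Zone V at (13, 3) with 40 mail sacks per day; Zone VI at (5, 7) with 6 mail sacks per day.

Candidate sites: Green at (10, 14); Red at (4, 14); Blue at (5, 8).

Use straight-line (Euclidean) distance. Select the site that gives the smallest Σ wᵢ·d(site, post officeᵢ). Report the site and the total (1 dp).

Total weighted distance at each candidate:
  Green (10, 14): total = 1678.6
  Red (4, 14): total = 1792.1
  Blue (5, 8): total = 1366.1
Minimum is at Blue with total 1366.1 km.

Blue, total 1366.1 km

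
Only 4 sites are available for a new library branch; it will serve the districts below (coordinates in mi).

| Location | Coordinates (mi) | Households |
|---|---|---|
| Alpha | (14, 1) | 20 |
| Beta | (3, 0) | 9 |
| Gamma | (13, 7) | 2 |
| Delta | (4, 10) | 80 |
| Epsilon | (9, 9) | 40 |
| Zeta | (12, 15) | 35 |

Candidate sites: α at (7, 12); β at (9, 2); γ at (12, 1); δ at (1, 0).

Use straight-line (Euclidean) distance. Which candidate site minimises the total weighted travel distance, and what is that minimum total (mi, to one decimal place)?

Total weighted distance at each candidate:
  α (7, 12): total = 1027.0
  β (9, 2): total = 1673.4
  γ (12, 1): total = 1928.8
  δ (1, 0): total = 2274.5
Minimum is at α with total 1027.0 mi.

α, total 1027.0 mi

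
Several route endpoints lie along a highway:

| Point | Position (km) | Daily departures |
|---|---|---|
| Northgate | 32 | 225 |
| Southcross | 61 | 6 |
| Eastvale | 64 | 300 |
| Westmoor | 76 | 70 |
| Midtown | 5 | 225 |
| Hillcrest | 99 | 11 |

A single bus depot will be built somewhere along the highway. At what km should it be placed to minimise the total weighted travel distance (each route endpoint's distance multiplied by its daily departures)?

x = 32

For a sum of weighted absolute distances on a line, the optimum is the weighted median (not the mean). Total weight W = 837; half-weight = 418.5.
Sort by position and accumulate weight:
  km 5 (Midtown, w=225) → cum 225
  km 32 (Northgate, w=225) → cum 450  ≥ 418.5 → median here
  km 61 (Southcross, w=6) → cum 456
  km 64 (Eastvale, w=300) → cum 756
  km 76 (Westmoor, w=70) → cum 826
  km 99 (Hillcrest, w=11) → cum 837
Optimal location: km 32.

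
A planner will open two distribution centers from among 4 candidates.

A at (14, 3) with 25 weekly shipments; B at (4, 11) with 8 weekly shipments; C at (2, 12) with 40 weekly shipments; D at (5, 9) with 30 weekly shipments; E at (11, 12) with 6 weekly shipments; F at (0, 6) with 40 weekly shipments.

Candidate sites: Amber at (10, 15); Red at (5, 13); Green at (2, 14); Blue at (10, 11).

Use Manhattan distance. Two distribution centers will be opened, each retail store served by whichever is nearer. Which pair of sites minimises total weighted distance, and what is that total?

Evaluate every pair (each demand assigned to the nearer of the two):
  {Green, Blue}: total = 1042
  {Red, Blue}: total = 1096
  {Red, Green}: total = 1141
  {Amber, Green}: total = 1184
  {Amber, Red}: total = 1208
  {Amber, Blue}: total = 1530
Best pair: {Green, Blue} with total 1042.

{Green, Blue}, total 1042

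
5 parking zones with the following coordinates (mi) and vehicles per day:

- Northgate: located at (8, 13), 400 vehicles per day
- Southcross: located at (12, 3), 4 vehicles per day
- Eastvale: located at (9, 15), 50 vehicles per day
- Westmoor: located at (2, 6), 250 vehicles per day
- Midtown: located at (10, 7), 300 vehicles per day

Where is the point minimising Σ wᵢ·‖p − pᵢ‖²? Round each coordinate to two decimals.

The minimiser of Σwᵢ‖p−pᵢ‖² is the weighted centroid p* = (Σwᵢpᵢ)/(Σwᵢ).
Σwᵢ = 1004.
Σwᵢxᵢ = 400·8 + 4·12 + 50·9 + 250·2 + 300·10 = 7198.
Σwᵢyᵢ = 400·13 + 4·3 + 50·15 + 250·6 + 300·7 = 9562.
x* = 7198/1004 = 7.17, y* = 9562/1004 = 9.52.

(7.17, 9.52)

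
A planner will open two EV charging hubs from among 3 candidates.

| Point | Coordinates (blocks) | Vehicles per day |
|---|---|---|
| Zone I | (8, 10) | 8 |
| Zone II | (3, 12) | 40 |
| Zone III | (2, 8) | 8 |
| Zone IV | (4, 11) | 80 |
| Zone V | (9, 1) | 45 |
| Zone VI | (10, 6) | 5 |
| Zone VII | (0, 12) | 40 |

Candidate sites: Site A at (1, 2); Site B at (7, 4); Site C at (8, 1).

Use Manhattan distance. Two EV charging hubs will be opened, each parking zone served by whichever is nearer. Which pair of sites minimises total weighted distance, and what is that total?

Evaluate every pair (each demand assigned to the nearer of the two):
  {Site B, Site C}: total = 2078
  {Site A, Site B}: total = 2082
  {Site A, Site C}: total = 2088
Best pair: {Site B, Site C} with total 2078.

{Site B, Site C}, total 2078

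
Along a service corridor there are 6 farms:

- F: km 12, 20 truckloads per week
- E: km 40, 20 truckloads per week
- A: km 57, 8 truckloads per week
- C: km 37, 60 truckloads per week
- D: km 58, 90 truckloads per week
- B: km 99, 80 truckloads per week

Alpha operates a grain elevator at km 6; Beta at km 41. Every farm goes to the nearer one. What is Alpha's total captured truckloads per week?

20

The indifferent point is the midpoint (6+41)/2 = 23.5; farms left of it (closer to Alpha at 6) go to Alpha, those right go to Beta.
  F at 12 (w=20) → Alpha
  C at 37 (w=60) → Beta
  E at 40 (w=20) → Beta
  A at 57 (w=8) → Beta
  D at 58 (w=90) → Beta
  B at 99 (w=80) → Beta
Alpha captures 20; Beta captures 258.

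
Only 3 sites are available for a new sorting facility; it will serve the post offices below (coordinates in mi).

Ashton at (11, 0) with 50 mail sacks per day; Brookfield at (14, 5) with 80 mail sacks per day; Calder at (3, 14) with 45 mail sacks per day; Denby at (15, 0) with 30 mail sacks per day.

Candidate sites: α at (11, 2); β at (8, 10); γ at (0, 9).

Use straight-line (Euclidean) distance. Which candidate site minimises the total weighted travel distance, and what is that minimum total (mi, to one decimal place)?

α, total 1222.6 mi

Total weighted distance at each candidate:
  α (11, 2): total = 1222.6
  β (8, 10): total = 1801.2
  γ (0, 9): total = 2662.6
Minimum is at α with total 1222.6 mi.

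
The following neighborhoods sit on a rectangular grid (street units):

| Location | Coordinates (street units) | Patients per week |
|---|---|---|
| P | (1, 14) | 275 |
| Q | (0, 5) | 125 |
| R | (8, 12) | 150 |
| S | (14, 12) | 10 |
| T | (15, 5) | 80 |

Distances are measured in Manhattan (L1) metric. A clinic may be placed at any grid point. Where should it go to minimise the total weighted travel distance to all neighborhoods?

Manhattan distance separates: Σwᵢ(|x−xᵢ|+|y−yᵢ|) = Σwᵢ|x−xᵢ| + Σwᵢ|y−yᵢ|, so x and y are optimised independently as 1-D weighted medians.
Total weight W = 640; half = 320.
x-coordinate, sorted with cumulative weight:
  x=0 (Q, w=125) cum 125
  x=1 (P, w=275) cum 400  ← median
  x=8 (R, w=150) cum 550
  x=14 (S, w=10) cum 560
  x=15 (T, w=80) cum 640
⇒ x* = 1
y-coordinate, sorted with cumulative weight:
  y=5 (Q, w=125) cum 125
  y=5 (T, w=80) cum 205
  y=12 (R, w=150) cum 355  ← median
  y=12 (S, w=10) cum 365
  y=14 (P, w=275) cum 640
⇒ y* = 12

(1, 12)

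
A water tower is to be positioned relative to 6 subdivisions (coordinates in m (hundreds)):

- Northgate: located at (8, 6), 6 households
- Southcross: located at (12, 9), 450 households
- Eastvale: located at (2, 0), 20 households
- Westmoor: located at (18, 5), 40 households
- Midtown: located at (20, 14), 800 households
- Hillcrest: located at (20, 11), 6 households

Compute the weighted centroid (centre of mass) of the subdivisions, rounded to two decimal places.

(16.89, 11.76)

The minimiser of Σwᵢ‖p−pᵢ‖² is the weighted centroid p* = (Σwᵢpᵢ)/(Σwᵢ).
Σwᵢ = 1322.
Σwᵢxᵢ = 6·8 + 450·12 + 20·2 + 40·18 + 800·20 + 6·20 = 22328.
Σwᵢyᵢ = 6·6 + 450·9 + 20·0 + 40·5 + 800·14 + 6·11 = 15552.
x* = 22328/1322 = 16.89, y* = 15552/1322 = 11.76.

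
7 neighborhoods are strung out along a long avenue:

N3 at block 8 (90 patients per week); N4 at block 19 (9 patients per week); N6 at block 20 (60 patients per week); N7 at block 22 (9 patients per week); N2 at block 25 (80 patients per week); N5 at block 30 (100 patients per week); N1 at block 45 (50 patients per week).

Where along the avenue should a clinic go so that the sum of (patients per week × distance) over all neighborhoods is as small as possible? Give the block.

For a sum of weighted absolute distances on a line, the optimum is the weighted median (not the mean). Total weight W = 398; half-weight = 199.
Sort by position and accumulate weight:
  block 8 (N3, w=90) → cum 90
  block 19 (N4, w=9) → cum 99
  block 20 (N6, w=60) → cum 159
  block 22 (N7, w=9) → cum 168
  block 25 (N2, w=80) → cum 248  ≥ 199 → median here
  block 30 (N5, w=100) → cum 348
  block 45 (N1, w=50) → cum 398
Optimal location: block 25.

x = 25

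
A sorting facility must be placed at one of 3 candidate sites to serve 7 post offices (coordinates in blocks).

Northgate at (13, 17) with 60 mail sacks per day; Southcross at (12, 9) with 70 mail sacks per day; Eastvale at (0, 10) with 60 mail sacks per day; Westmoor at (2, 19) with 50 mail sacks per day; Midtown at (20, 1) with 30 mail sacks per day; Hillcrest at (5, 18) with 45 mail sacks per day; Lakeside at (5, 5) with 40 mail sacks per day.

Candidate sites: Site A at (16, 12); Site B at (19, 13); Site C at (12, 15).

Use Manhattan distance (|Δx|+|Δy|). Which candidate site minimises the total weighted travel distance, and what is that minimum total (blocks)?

Site C, total 4110 blocks

Total weighted distance at each candidate:
  Site A (16, 12): total = 5035
  Site B (19, 13): total = 5965
  Site C (12, 15): total = 4110
Minimum is at Site C with total 4110 blocks.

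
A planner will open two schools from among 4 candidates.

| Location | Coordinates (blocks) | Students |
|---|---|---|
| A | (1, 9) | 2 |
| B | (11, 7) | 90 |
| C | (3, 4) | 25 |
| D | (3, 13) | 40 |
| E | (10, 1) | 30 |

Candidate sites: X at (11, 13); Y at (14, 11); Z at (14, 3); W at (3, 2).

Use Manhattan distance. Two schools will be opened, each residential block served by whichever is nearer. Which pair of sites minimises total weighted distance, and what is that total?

Evaluate every pair (each demand assigned to the nearer of the two):
  {X, W}: total = 1168
  {Z, W}: total = 1318
  {X, Z}: total = 1368
  {Y, W}: total = 1378
  {Y, Z}: total = 1660
  {X, Y}: total = 1703
Best pair: {X, W} with total 1168.

{X, W}, total 1168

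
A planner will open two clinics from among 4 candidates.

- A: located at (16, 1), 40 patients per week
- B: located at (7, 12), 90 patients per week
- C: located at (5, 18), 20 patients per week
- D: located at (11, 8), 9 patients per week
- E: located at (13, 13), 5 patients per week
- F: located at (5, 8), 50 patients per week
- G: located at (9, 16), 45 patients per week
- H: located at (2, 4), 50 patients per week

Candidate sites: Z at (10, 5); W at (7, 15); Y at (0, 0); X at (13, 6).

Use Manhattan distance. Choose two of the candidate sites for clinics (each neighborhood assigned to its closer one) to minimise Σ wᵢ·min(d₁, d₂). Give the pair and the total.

Evaluate every pair (each demand assigned to the nearer of the two):
  {Z, W}: total = 1831
  {W, X}: total = 1996
  {W, Y}: total = 2074
  {Z, Y}: total = 2991
  {Z, X}: total = 3041
  {Y, X}: total = 3301
Best pair: {Z, W} with total 1831.

{Z, W}, total 1831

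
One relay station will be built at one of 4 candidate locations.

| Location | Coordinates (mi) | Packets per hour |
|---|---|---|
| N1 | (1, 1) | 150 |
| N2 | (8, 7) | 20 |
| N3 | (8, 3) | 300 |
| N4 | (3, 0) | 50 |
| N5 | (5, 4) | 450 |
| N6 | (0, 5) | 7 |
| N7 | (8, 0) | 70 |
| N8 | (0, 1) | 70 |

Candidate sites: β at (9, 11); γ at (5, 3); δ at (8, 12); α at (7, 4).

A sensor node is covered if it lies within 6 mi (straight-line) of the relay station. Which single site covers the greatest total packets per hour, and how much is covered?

Coverage radius r = 6 mi; a point is covered iff (Δx)²+(Δy)² ≤ 6² = 36.
  β (9, 11): covers {N2} → 20
  γ (5, 3): covers {N1, N2, N3, N4, N5, N6, N7, N8} → 1117
  δ (8, 12): covers {N2} → 20
  α (7, 4): covers {N2, N3, N4, N5, N7} → 890
Maximum coverage at γ: 1117 packets per hour.

γ, covering 1117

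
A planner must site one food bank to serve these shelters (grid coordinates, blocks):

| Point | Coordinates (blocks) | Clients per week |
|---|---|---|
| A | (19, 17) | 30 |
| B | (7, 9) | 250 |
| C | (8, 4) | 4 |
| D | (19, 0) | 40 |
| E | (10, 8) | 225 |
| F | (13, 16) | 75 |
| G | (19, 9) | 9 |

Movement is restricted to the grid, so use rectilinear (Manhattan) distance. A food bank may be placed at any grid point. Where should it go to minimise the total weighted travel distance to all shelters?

(10, 9)

Manhattan distance separates: Σwᵢ(|x−xᵢ|+|y−yᵢ|) = Σwᵢ|x−xᵢ| + Σwᵢ|y−yᵢ|, so x and y are optimised independently as 1-D weighted medians.
Total weight W = 633; half = 316.5.
x-coordinate, sorted with cumulative weight:
  x=7 (B, w=250) cum 250
  x=8 (C, w=4) cum 254
  x=10 (E, w=225) cum 479  ← median
  x=13 (F, w=75) cum 554
  x=19 (A, w=30) cum 584
  x=19 (D, w=40) cum 624
  x=19 (G, w=9) cum 633
⇒ x* = 10
y-coordinate, sorted with cumulative weight:
  y=0 (D, w=40) cum 40
  y=4 (C, w=4) cum 44
  y=8 (E, w=225) cum 269
  y=9 (B, w=250) cum 519  ← median
  y=9 (G, w=9) cum 528
  y=16 (F, w=75) cum 603
  y=17 (A, w=30) cum 633
⇒ y* = 9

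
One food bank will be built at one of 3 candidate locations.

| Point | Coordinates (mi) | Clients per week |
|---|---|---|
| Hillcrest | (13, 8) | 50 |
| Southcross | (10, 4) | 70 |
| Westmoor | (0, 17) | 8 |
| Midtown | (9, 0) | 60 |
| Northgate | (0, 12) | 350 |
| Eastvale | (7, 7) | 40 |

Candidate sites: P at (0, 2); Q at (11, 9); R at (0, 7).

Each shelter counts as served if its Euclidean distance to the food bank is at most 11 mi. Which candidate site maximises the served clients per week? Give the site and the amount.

P, covering 520

Coverage radius r = 11 mi; a point is covered iff (Δx)²+(Δy)² ≤ 11² = 121.
  P (0, 2): covers {Southcross, Midtown, Northgate, Eastvale} → 520
  Q (11, 9): covers {Hillcrest, Southcross, Midtown, Eastvale} → 220
  R (0, 7): covers {Southcross, Westmoor, Northgate, Eastvale} → 468
Maximum coverage at P: 520 clients per week.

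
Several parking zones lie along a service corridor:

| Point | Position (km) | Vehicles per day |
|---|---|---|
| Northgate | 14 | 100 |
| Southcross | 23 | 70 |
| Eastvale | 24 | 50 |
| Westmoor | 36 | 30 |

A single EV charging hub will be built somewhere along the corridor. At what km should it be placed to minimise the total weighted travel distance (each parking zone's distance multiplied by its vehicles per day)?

For a sum of weighted absolute distances on a line, the optimum is the weighted median (not the mean). Total weight W = 250; half-weight = 125.
Sort by position and accumulate weight:
  km 14 (Northgate, w=100) → cum 100
  km 23 (Southcross, w=70) → cum 170  ≥ 125 → median here
  km 24 (Eastvale, w=50) → cum 220
  km 36 (Westmoor, w=30) → cum 250
Optimal location: km 23.

x = 23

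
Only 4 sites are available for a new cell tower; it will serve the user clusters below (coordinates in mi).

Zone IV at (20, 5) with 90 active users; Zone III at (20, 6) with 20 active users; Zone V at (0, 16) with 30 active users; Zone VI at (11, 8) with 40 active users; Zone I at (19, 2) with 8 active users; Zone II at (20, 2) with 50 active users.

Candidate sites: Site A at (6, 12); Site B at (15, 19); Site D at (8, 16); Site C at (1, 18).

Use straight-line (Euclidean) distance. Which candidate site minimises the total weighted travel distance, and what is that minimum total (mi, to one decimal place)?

Site A, total 3177.3 mi

Total weighted distance at each candidate:
  Site A (6, 12): total = 3177.3
  Site B (15, 19): total = 3569.3
  Site D (8, 16): total = 3423.7
  Site C (1, 18): total = 4588.8
Minimum is at Site A with total 3177.3 mi.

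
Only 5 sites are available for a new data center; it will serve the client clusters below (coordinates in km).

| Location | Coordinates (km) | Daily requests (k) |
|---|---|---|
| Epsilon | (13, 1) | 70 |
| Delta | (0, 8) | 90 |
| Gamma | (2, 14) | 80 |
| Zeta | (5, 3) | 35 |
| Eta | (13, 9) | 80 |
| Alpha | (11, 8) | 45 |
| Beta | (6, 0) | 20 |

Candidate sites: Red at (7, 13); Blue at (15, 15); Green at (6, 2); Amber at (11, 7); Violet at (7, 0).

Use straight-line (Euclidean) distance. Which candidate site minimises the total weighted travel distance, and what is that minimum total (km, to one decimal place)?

Amber, total 3044.7 km

Total weighted distance at each candidate:
  Red (7, 13): total = 3604.0
  Blue (15, 15): total = 5288.1
  Green (6, 2): total = 3503.5
  Amber (11, 7): total = 3044.7
  Violet (7, 0): total = 3985.8
Minimum is at Amber with total 3044.7 km.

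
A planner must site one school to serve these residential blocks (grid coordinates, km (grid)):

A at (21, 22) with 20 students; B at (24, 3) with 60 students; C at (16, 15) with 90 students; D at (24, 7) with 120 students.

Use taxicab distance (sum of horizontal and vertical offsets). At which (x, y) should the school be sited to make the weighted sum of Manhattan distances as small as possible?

(24, 7)

Manhattan distance separates: Σwᵢ(|x−xᵢ|+|y−yᵢ|) = Σwᵢ|x−xᵢ| + Σwᵢ|y−yᵢ|, so x and y are optimised independently as 1-D weighted medians.
Total weight W = 290; half = 145.
x-coordinate, sorted with cumulative weight:
  x=16 (C, w=90) cum 90
  x=21 (A, w=20) cum 110
  x=24 (B, w=60) cum 170  ← median
  x=24 (D, w=120) cum 290
⇒ x* = 24
y-coordinate, sorted with cumulative weight:
  y=3 (B, w=60) cum 60
  y=7 (D, w=120) cum 180  ← median
  y=15 (C, w=90) cum 270
  y=22 (A, w=20) cum 290
⇒ y* = 7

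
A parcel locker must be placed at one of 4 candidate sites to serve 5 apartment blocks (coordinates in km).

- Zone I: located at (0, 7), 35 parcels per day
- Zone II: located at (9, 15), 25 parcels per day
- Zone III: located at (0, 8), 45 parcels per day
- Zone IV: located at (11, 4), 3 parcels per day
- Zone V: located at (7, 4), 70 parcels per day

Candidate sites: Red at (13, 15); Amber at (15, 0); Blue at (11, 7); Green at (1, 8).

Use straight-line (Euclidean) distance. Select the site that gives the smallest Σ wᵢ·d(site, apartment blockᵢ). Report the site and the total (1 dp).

Green, total 897.3 km

Total weighted distance at each candidate:
  Red (13, 15): total = 2209.3
  Amber (15, 0): total = 2391.3
  Blue (11, 7): total = 1447.2
  Green (1, 8): total = 897.3
Minimum is at Green with total 897.3 km.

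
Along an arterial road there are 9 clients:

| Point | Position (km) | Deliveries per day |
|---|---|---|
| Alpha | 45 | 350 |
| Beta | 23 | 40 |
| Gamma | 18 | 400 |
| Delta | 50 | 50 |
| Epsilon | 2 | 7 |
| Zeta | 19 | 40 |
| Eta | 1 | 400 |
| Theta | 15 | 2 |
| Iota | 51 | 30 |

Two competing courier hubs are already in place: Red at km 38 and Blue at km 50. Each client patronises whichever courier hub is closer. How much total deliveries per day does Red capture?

889

The indifferent point is the midpoint (38+50)/2 = 44; clients left of it (closer to Red at 38) go to Red, those right go to Blue.
  Eta at 1 (w=400) → Red
  Epsilon at 2 (w=7) → Red
  Theta at 15 (w=2) → Red
  Gamma at 18 (w=400) → Red
  Zeta at 19 (w=40) → Red
  Beta at 23 (w=40) → Red
  Alpha at 45 (w=350) → Blue
  Delta at 50 (w=50) → Blue
  Iota at 51 (w=30) → Blue
Red captures 889; Blue captures 430.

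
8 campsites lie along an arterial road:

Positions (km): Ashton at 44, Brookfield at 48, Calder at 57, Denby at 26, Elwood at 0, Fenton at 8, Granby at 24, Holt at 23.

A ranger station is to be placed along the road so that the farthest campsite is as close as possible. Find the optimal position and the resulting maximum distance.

The 1-center on a line is the midpoint of the two extreme points: leftmost at 0, rightmost at 57.
Optimal location = (0 + 57)/2 = 28.5; maximum distance = (57 − 0)/2 = 28.5.

location 28.5, max distance 28.5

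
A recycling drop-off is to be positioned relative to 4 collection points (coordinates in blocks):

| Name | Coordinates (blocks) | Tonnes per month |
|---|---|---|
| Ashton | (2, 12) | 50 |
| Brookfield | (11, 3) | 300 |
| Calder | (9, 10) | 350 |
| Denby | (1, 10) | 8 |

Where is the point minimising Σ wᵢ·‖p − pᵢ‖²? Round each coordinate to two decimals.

(9.26, 7.18)

The minimiser of Σwᵢ‖p−pᵢ‖² is the weighted centroid p* = (Σwᵢpᵢ)/(Σwᵢ).
Σwᵢ = 708.
Σwᵢxᵢ = 50·2 + 300·11 + 350·9 + 8·1 = 6558.
Σwᵢyᵢ = 50·12 + 300·3 + 350·10 + 8·10 = 5080.
x* = 6558/708 = 9.26, y* = 5080/708 = 7.18.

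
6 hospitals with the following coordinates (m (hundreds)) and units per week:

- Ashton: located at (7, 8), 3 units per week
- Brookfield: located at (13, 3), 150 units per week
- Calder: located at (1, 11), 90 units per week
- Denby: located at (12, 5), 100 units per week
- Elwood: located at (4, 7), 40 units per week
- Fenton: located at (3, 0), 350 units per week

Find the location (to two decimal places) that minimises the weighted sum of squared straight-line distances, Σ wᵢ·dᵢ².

(6.10, 3.06)

The minimiser of Σwᵢ‖p−pᵢ‖² is the weighted centroid p* = (Σwᵢpᵢ)/(Σwᵢ).
Σwᵢ = 733.
Σwᵢxᵢ = 3·7 + 150·13 + 90·1 + 100·12 + 40·4 + 350·3 = 4471.
Σwᵢyᵢ = 3·8 + 150·3 + 90·11 + 100·5 + 40·7 + 350·0 = 2244.
x* = 4471/733 = 6.10, y* = 2244/733 = 3.06.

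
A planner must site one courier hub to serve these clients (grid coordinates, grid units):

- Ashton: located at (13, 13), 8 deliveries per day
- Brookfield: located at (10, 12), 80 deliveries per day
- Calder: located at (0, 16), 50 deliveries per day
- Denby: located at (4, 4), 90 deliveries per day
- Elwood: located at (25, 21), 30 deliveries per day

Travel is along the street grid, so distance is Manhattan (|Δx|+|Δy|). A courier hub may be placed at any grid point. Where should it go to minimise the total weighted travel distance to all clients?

Manhattan distance separates: Σwᵢ(|x−xᵢ|+|y−yᵢ|) = Σwᵢ|x−xᵢ| + Σwᵢ|y−yᵢ|, so x and y are optimised independently as 1-D weighted medians.
Total weight W = 258; half = 129.
x-coordinate, sorted with cumulative weight:
  x=0 (Calder, w=50) cum 50
  x=4 (Denby, w=90) cum 140  ← median
  x=10 (Brookfield, w=80) cum 220
  x=13 (Ashton, w=8) cum 228
  x=25 (Elwood, w=30) cum 258
⇒ x* = 4
y-coordinate, sorted with cumulative weight:
  y=4 (Denby, w=90) cum 90
  y=12 (Brookfield, w=80) cum 170  ← median
  y=13 (Ashton, w=8) cum 178
  y=16 (Calder, w=50) cum 228
  y=21 (Elwood, w=30) cum 258
⇒ y* = 12

(4, 12)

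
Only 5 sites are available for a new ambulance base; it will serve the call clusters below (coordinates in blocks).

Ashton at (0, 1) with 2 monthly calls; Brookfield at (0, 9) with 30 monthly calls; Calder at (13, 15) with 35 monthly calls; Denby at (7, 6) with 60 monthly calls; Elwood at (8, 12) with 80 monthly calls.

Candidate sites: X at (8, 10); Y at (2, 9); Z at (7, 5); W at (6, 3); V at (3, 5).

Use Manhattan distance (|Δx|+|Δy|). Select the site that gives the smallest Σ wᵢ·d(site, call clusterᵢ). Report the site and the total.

Total weighted distance at each candidate:
  X (8, 10): total = 1114
  Y (2, 9): total = 1875
  Z (7, 5): total = 1612
  W (6, 3): total = 2161
  V (3, 5): total = 2184
Minimum is at X with total 1114 blocks.

X, total 1114 blocks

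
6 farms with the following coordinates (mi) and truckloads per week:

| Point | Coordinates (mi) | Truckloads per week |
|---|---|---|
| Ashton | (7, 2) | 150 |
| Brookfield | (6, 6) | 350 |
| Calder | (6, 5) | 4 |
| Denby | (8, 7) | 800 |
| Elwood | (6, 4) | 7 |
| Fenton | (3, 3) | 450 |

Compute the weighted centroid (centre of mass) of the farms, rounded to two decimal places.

(6.23, 5.34)

The minimiser of Σwᵢ‖p−pᵢ‖² is the weighted centroid p* = (Σwᵢpᵢ)/(Σwᵢ).
Σwᵢ = 1761.
Σwᵢxᵢ = 150·7 + 350·6 + 4·6 + 800·8 + 7·6 + 450·3 = 10966.
Σwᵢyᵢ = 150·2 + 350·6 + 4·5 + 800·7 + 7·4 + 450·3 = 9398.
x* = 10966/1761 = 6.23, y* = 9398/1761 = 5.34.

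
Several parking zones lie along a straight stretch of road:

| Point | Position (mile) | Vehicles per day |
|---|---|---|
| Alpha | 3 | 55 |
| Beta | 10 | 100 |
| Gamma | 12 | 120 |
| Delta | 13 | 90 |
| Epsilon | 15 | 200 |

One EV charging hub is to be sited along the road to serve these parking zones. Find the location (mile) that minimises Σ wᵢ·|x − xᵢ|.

x = 13

For a sum of weighted absolute distances on a line, the optimum is the weighted median (not the mean). Total weight W = 565; half-weight = 282.5.
Sort by position and accumulate weight:
  mile 3 (Alpha, w=55) → cum 55
  mile 10 (Beta, w=100) → cum 155
  mile 12 (Gamma, w=120) → cum 275
  mile 13 (Delta, w=90) → cum 365  ≥ 282.5 → median here
  mile 15 (Epsilon, w=200) → cum 565
Optimal location: mile 13.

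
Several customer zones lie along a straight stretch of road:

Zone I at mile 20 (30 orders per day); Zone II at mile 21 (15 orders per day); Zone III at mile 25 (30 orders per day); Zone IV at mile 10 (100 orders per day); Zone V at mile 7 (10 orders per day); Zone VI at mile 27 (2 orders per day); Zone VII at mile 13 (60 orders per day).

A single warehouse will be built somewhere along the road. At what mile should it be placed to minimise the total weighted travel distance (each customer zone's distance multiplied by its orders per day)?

For a sum of weighted absolute distances on a line, the optimum is the weighted median (not the mean). Total weight W = 247; half-weight = 123.5.
Sort by position and accumulate weight:
  mile 7 (Zone V, w=10) → cum 10
  mile 10 (Zone IV, w=100) → cum 110
  mile 13 (Zone VII, w=60) → cum 170  ≥ 123.5 → median here
  mile 20 (Zone I, w=30) → cum 200
  mile 21 (Zone II, w=15) → cum 215
  mile 25 (Zone III, w=30) → cum 245
  mile 27 (Zone VI, w=2) → cum 247
Optimal location: mile 13.

x = 13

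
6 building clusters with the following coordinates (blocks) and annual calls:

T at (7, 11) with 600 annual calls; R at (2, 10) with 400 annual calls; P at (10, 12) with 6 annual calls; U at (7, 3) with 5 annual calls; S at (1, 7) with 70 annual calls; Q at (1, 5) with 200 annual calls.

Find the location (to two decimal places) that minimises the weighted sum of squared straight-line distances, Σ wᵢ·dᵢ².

(4.19, 9.51)

The minimiser of Σwᵢ‖p−pᵢ‖² is the weighted centroid p* = (Σwᵢpᵢ)/(Σwᵢ).
Σwᵢ = 1281.
Σwᵢxᵢ = 600·7 + 400·2 + 6·10 + 5·7 + 70·1 + 200·1 = 5365.
Σwᵢyᵢ = 600·11 + 400·10 + 6·12 + 5·3 + 70·7 + 200·5 = 12177.
x* = 5365/1281 = 4.19, y* = 12177/1281 = 9.51.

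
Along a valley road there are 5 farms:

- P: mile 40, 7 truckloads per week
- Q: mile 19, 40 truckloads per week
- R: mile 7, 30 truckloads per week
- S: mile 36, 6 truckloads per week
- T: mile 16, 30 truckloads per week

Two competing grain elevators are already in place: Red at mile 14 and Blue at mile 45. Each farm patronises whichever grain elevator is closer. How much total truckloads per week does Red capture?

The indifferent point is the midpoint (14+45)/2 = 29.5; farms left of it (closer to Red at 14) go to Red, those right go to Blue.
  R at 7 (w=30) → Red
  T at 16 (w=30) → Red
  Q at 19 (w=40) → Red
  S at 36 (w=6) → Blue
  P at 40 (w=7) → Blue
Red captures 100; Blue captures 13.

100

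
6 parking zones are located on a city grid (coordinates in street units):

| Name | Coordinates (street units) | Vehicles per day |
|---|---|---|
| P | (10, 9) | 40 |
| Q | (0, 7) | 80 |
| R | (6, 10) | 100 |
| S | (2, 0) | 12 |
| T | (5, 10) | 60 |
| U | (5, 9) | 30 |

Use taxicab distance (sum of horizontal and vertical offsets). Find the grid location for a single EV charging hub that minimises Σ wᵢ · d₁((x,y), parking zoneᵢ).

Manhattan distance separates: Σwᵢ(|x−xᵢ|+|y−yᵢ|) = Σwᵢ|x−xᵢ| + Σwᵢ|y−yᵢ|, so x and y are optimised independently as 1-D weighted medians.
Total weight W = 322; half = 161.
x-coordinate, sorted with cumulative weight:
  x=0 (Q, w=80) cum 80
  x=2 (S, w=12) cum 92
  x=5 (T, w=60) cum 152
  x=5 (U, w=30) cum 182  ← median
  x=6 (R, w=100) cum 282
  x=10 (P, w=40) cum 322
⇒ x* = 5
y-coordinate, sorted with cumulative weight:
  y=0 (S, w=12) cum 12
  y=7 (Q, w=80) cum 92
  y=9 (P, w=40) cum 132
  y=9 (U, w=30) cum 162  ← median
  y=10 (R, w=100) cum 262
  y=10 (T, w=60) cum 322
⇒ y* = 9

(5, 9)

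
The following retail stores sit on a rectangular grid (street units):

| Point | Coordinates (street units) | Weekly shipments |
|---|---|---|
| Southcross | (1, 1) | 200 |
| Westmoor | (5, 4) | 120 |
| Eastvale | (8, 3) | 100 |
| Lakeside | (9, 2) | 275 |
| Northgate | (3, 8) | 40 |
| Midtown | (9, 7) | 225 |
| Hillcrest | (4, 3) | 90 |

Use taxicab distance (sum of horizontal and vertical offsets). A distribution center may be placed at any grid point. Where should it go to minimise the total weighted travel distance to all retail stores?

(8, 3)

Manhattan distance separates: Σwᵢ(|x−xᵢ|+|y−yᵢ|) = Σwᵢ|x−xᵢ| + Σwᵢ|y−yᵢ|, so x and y are optimised independently as 1-D weighted medians.
Total weight W = 1050; half = 525.
x-coordinate, sorted with cumulative weight:
  x=1 (Southcross, w=200) cum 200
  x=3 (Northgate, w=40) cum 240
  x=4 (Hillcrest, w=90) cum 330
  x=5 (Westmoor, w=120) cum 450
  x=8 (Eastvale, w=100) cum 550  ← median
  x=9 (Lakeside, w=275) cum 825
  x=9 (Midtown, w=225) cum 1050
⇒ x* = 8
y-coordinate, sorted with cumulative weight:
  y=1 (Southcross, w=200) cum 200
  y=2 (Lakeside, w=275) cum 475
  y=3 (Eastvale, w=100) cum 575  ← median
  y=3 (Hillcrest, w=90) cum 665
  y=4 (Westmoor, w=120) cum 785
  y=7 (Midtown, w=225) cum 1010
  y=8 (Northgate, w=40) cum 1050
⇒ y* = 3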